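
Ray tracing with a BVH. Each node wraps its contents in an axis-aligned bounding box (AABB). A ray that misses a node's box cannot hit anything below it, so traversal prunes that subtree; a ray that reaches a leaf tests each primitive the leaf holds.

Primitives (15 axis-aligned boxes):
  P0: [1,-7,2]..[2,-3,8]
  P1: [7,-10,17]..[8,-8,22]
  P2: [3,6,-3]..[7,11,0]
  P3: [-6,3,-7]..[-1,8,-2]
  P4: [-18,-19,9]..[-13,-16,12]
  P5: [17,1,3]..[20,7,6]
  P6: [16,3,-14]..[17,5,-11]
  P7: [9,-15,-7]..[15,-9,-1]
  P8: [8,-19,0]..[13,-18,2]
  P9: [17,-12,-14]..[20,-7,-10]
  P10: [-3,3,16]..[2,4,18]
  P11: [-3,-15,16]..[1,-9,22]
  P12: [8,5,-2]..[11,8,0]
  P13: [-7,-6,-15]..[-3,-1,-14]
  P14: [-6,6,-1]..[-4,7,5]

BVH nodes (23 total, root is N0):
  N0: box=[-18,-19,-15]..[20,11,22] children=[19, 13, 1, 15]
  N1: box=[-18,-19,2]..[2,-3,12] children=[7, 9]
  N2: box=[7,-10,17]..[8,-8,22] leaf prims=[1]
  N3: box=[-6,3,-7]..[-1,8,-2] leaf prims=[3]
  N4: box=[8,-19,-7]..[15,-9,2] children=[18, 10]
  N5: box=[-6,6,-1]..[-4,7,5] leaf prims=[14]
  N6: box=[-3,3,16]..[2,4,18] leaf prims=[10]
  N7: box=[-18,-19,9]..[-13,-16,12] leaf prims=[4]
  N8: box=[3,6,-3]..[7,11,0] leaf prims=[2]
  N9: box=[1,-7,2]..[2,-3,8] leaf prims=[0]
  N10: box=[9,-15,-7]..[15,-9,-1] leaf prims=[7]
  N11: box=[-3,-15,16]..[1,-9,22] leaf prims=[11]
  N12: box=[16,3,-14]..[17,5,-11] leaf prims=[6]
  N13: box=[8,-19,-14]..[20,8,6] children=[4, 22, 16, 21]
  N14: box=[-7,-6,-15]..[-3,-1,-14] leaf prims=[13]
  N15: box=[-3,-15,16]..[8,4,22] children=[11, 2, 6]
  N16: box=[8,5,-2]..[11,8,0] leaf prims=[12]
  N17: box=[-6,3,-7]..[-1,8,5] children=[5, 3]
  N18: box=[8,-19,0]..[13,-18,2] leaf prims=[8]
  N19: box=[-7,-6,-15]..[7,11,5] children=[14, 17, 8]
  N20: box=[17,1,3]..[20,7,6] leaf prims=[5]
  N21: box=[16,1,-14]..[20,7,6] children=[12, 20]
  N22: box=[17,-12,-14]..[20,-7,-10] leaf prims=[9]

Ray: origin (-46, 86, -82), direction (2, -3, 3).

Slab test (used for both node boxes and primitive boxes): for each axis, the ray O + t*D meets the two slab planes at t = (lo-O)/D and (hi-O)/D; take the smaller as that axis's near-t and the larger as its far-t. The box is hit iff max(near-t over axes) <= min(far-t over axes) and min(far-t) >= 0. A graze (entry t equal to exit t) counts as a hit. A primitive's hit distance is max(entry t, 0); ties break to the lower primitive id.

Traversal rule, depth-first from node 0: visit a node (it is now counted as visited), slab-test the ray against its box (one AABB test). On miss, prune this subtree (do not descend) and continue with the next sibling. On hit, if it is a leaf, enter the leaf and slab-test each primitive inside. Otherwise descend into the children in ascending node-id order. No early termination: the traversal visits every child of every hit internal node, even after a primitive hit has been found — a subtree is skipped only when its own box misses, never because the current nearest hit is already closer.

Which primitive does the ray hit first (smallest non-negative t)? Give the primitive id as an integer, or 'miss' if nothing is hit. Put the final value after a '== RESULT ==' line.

Walk:
N0 x:[14,33] y:[25,35] z:[67/3,104/3] -> hit [25,33], descend [1, 13, 15, 19]
  N1 x:[14,24] y:[89/3,35] z:[28,94/3] -> miss, prune
  N13 x:[27,33] y:[26,35] z:[68/3,88/3] -> hit [27,88/3], descend [4, 16, 21, 22]
    N4 x:[27,61/2] y:[95/3,35] z:[25,28] -> miss, prune
    N16 x:[27,57/2] y:[26,27] z:[80/3,82/3] -> hit [27,27] leaf, test {P12@t=27}
    N21 x:[31,33] y:[79/3,85/3] z:[68/3,88/3] -> miss, prune
    N22 x:[63/2,33] y:[31,98/3] z:[68/3,24] -> miss, prune
  N15 x:[43/2,27] y:[82/3,101/3] z:[98/3,104/3] -> miss, prune
  N19 x:[39/2,53/2] y:[25,92/3] z:[67/3,29] -> hit [25,53/2], descend [8, 14, 17]
    N8 x:[49/2,53/2] y:[25,80/3] z:[79/3,82/3] -> hit [79/3,53/2] leaf, test {P2@t=79/3}
    N14 x:[39/2,43/2] y:[29,92/3] z:[67/3,68/3] -> miss, prune
    N17 x:[20,45/2] y:[26,83/3] z:[25,29] -> miss, prune

Visited [0, 1, 13, 4, 16, 21, 22, 15, 19, 8, 14, 17]. Tests: 12 box, 2 leaf. Nearest: P2.

== RESULT ==
2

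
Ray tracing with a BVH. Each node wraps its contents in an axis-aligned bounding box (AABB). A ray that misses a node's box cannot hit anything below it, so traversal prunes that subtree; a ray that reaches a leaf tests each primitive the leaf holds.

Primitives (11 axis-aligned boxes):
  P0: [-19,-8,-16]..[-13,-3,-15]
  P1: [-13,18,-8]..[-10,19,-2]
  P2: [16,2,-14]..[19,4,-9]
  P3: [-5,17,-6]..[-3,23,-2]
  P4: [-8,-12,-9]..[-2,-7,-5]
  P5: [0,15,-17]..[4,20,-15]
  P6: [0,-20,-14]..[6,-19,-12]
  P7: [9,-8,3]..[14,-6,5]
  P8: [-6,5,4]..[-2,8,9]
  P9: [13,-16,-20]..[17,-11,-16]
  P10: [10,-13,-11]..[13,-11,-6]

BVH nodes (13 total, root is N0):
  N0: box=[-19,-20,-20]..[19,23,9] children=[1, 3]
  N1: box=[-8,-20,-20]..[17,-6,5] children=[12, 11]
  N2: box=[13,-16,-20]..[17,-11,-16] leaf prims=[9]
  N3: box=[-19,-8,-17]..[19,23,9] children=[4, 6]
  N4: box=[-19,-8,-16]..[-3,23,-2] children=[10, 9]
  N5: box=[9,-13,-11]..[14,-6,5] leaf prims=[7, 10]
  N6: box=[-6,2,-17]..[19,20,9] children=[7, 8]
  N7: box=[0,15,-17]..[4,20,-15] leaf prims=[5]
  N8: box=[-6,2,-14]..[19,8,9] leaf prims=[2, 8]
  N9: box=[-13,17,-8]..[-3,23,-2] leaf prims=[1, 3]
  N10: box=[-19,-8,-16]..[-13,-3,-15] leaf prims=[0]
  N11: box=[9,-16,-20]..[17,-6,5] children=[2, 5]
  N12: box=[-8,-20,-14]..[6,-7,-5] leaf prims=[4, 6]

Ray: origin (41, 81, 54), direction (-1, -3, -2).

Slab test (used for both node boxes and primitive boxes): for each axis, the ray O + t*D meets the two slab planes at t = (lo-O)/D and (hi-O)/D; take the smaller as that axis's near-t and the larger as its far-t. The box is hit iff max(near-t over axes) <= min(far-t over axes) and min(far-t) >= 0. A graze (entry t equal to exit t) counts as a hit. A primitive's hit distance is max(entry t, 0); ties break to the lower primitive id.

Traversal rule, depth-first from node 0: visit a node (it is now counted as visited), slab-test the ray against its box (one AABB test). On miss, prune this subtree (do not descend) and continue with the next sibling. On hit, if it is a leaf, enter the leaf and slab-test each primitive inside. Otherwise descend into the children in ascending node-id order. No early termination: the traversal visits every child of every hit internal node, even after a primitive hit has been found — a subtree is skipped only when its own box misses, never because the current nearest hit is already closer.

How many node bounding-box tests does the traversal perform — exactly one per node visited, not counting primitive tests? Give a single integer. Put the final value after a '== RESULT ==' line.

Traverse from the root:
N0 x:[22,60] y:[58/3,101/3] z:[45/2,37] -> hit [45/2,101/3], descend [1, 3]
  N1 x:[24,49] y:[29,101/3] z:[49/2,37] -> hit [29,101/3], descend [11, 12]
    N11 x:[24,32] y:[29,97/3] z:[49/2,37] -> hit [29,32], descend [2, 5]
      N2 x:[24,28] y:[92/3,97/3] z:[35,37] -> miss, prune
      N5 x:[27,32] y:[29,94/3] z:[49/2,65/2] -> hit [29,94/3] leaf, test {P7(miss), P10@t=92/3}
    N12 x:[35,49] y:[88/3,101/3] z:[59/2,34] -> miss, prune
  N3 x:[22,60] y:[58/3,89/3] z:[45/2,71/2] -> hit [45/2,89/3], descend [4, 6]
    N4 x:[44,60] y:[58/3,89/3] z:[28,35] -> miss, prune
    N6 x:[22,47] y:[61/3,79/3] z:[45/2,71/2] -> hit [45/2,79/3], descend [7, 8]
      N7 x:[37,41] y:[61/3,22] z:[69/2,71/2] -> miss, prune
      N8 x:[22,47] y:[73/3,79/3] z:[45/2,34] -> hit [73/3,79/3] leaf, test {P2(miss), P8(miss)}

Visited [0, 1, 11, 2, 5, 12, 3, 4, 6, 7, 8]. Tests: 11 box, 2 leaf. Nearest: P10.

== RESULT ==
11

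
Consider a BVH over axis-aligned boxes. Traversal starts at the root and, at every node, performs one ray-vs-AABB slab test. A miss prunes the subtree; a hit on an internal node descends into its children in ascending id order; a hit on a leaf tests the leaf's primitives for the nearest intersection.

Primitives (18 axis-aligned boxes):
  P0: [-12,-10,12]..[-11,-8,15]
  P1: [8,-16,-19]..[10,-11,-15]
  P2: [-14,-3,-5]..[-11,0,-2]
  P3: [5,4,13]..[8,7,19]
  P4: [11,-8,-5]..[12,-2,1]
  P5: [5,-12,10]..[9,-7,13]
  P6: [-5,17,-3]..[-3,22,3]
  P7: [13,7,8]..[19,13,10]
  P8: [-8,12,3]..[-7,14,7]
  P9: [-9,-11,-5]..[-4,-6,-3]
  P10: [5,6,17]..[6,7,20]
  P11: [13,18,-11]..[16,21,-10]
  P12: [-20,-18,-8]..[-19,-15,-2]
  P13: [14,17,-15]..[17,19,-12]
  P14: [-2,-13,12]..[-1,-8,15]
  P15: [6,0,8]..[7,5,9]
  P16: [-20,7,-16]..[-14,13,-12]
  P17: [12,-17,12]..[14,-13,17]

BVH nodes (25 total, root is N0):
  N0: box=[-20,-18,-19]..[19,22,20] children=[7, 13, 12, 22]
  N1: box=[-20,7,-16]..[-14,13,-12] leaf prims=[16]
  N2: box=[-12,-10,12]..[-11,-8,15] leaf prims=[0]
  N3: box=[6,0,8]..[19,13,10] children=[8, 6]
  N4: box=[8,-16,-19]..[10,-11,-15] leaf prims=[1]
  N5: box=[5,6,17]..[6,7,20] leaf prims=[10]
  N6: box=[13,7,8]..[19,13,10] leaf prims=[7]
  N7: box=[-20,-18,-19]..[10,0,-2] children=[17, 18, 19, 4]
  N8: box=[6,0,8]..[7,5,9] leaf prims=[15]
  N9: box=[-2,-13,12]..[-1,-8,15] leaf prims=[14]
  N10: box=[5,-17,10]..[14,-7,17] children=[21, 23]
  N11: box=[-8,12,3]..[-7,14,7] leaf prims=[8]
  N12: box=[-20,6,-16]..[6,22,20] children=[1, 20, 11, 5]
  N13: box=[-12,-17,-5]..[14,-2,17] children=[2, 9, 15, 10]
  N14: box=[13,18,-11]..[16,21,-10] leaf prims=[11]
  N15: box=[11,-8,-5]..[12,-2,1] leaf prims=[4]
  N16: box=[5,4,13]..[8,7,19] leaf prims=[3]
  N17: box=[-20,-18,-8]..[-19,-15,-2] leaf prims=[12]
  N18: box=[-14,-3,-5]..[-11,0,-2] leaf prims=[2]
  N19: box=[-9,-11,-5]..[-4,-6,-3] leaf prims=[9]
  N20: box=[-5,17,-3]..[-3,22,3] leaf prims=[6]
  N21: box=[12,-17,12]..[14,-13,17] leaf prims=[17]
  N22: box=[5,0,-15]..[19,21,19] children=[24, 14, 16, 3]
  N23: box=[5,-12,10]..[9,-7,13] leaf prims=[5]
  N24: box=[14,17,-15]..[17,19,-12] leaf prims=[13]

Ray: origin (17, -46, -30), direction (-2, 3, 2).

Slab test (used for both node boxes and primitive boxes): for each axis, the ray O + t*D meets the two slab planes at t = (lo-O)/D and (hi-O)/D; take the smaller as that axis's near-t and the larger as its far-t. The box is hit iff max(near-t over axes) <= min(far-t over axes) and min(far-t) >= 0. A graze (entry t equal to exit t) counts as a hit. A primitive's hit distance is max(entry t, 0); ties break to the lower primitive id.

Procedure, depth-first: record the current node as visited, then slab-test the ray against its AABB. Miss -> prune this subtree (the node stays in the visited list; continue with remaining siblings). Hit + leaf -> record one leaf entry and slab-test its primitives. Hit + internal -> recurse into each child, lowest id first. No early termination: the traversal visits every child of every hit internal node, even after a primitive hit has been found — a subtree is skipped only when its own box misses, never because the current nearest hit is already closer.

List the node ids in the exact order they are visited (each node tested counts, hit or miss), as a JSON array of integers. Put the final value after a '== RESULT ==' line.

Walk:
N0 x:[-1,37/2] y:[28/3,68/3] z:[11/2,25] -> hit [28/3,37/2], descend [7, 12, 13, 22]
  N7 x:[7/2,37/2] y:[28/3,46/3] z:[11/2,14] -> hit [28/3,14], descend [4, 17, 18, 19]
    N4 x:[7/2,9/2] y:[10,35/3] z:[11/2,15/2] -> miss, prune
    N17 x:[18,37/2] y:[28/3,31/3] z:[11,14] -> miss, prune
    N18 x:[14,31/2] y:[43/3,46/3] z:[25/2,14] -> miss, prune
    N19 x:[21/2,13] y:[35/3,40/3] z:[25/2,27/2] -> hit [25/2,13] leaf, test {P9@t=25/2}
  N12 x:[11/2,37/2] y:[52/3,68/3] z:[7,25] -> hit [52/3,37/2], descend [1, 5, 11, 20]
    N1 x:[31/2,37/2] y:[53/3,59/3] z:[7,9] -> miss, prune
    N5 x:[11/2,6] y:[52/3,53/3] z:[47/2,25] -> miss, prune
    N11 x:[12,25/2] y:[58/3,20] z:[33/2,37/2] -> miss, prune
    N20 x:[10,11] y:[21,68/3] z:[27/2,33/2] -> miss, prune
  N13 x:[3/2,29/2] y:[29/3,44/3] z:[25/2,47/2] -> hit [25/2,29/2], descend [2, 9, 10, 15]
    N2 x:[14,29/2] y:[12,38/3] z:[21,45/2] -> miss, prune
    N9 x:[9,19/2] y:[11,38/3] z:[21,45/2] -> miss, prune
    N10 x:[3/2,6] y:[29/3,13] z:[20,47/2] -> miss, prune
    N15 x:[5/2,3] y:[38/3,44/3] z:[25/2,31/2] -> miss, prune
  N22 x:[-1,6] y:[46/3,67/3] z:[15/2,49/2] -> miss, prune

Summary -> nodes [0, 7, 4, 17, 18, 19, 12, 1, 5, 11, 20, 13, 2, 9, 10, 15, 22]; box-tests=17; leaf-entries=1; first=P9

== RESULT ==
[0, 7, 4, 17, 18, 19, 12, 1, 5, 11, 20, 13, 2, 9, 10, 15, 22]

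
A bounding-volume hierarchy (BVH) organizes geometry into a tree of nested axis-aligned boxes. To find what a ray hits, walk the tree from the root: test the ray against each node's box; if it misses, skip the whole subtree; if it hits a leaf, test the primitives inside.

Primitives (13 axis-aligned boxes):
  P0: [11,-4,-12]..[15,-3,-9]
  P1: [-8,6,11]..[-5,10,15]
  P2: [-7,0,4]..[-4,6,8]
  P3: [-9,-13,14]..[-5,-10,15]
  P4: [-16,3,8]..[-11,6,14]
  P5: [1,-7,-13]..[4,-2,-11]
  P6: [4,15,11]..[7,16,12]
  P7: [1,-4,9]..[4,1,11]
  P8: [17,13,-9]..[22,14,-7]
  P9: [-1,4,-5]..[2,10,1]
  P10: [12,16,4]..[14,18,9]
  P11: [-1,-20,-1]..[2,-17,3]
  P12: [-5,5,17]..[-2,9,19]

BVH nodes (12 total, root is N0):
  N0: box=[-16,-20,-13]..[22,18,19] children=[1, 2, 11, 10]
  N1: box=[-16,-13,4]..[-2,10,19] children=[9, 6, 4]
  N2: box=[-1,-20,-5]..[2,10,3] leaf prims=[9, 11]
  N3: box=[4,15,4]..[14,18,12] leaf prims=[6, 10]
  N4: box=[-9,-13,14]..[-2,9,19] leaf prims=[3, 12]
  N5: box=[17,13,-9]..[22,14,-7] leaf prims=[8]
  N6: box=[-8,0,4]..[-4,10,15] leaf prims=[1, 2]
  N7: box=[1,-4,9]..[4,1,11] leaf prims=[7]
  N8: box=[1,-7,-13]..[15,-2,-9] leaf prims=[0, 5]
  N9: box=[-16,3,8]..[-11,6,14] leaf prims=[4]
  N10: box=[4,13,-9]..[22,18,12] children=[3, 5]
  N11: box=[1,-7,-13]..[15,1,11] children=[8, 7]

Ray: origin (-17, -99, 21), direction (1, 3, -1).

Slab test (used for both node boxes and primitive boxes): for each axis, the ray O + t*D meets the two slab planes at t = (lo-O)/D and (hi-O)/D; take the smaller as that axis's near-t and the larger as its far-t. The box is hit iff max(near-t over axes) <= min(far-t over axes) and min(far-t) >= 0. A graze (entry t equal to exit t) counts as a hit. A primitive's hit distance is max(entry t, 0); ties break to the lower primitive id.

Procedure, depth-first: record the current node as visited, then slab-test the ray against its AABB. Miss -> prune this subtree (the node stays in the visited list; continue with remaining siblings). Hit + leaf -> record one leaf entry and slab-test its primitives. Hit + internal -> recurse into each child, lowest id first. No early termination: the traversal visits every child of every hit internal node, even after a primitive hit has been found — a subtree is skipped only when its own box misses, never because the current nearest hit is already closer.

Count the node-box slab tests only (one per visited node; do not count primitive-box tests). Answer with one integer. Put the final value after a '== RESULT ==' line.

Walk:
N0 x:[1,39] y:[79/3,39] z:[2,34] -> hit [79/3,34], descend [1, 2, 10, 11]
  N1 x:[1,15] y:[86/3,109/3] z:[2,17] -> miss, prune
  N2 x:[16,19] y:[79/3,109/3] z:[18,26] -> miss, prune
  N10 x:[21,39] y:[112/3,39] z:[9,30] -> miss, prune
  N11 x:[18,32] y:[92/3,100/3] z:[10,34] -> hit [92/3,32], descend [7, 8]
    N7 x:[18,21] y:[95/3,100/3] z:[10,12] -> miss, prune
    N8 x:[18,32] y:[92/3,97/3] z:[30,34] -> hit [92/3,32] leaf, test {P0@t=95/3, P5(miss)}

Summary -> nodes [0, 1, 2, 10, 11, 7, 8]; box-tests=7; leaf-entries=1; first=P0

== RESULT ==
7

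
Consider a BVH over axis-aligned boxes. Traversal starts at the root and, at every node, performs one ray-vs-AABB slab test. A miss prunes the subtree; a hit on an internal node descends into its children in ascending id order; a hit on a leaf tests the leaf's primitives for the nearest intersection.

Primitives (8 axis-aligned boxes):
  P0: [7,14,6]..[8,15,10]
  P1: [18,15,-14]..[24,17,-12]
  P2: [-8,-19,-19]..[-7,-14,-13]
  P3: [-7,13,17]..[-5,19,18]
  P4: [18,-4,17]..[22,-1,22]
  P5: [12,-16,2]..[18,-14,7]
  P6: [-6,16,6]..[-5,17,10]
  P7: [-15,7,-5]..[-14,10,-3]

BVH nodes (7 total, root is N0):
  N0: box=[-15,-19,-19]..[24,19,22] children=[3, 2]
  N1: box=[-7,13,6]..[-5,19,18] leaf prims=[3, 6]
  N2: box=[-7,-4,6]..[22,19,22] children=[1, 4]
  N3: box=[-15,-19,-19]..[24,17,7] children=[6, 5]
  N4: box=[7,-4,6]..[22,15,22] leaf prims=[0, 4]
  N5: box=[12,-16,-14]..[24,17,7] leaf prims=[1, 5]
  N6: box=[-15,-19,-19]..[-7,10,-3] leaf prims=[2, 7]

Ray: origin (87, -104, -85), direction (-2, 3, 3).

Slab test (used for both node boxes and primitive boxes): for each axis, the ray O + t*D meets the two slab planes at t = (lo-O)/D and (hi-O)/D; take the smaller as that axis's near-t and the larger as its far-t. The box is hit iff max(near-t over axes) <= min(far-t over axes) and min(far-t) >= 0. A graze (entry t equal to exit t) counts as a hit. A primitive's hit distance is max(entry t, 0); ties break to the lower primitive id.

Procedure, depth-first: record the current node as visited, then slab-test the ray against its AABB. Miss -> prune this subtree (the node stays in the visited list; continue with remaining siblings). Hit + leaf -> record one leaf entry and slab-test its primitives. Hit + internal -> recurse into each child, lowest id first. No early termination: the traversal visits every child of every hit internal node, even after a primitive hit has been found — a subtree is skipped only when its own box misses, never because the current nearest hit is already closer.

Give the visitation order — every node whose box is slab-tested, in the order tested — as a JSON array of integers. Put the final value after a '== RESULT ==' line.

Traverse from the root:
N0 x:[63/2,51] y:[85/3,41] z:[22,107/3] -> hit [63/2,107/3], descend [2, 3]
  N2 x:[65/2,47] y:[100/3,41] z:[91/3,107/3] -> hit [100/3,107/3], descend [1, 4]
    N1 x:[46,47] y:[39,41] z:[91/3,103/3] -> miss, prune
    N4 x:[65/2,40] y:[100/3,119/3] z:[91/3,107/3] -> hit [100/3,107/3] leaf, test {P0(miss), P4@t=34}
  N3 x:[63/2,51] y:[85/3,121/3] z:[22,92/3] -> miss, prune

Visited [0, 2, 1, 4, 3]. Tests: 5 box, 1 leaf. Nearest: P4.

== RESULT ==
[0, 2, 1, 4, 3]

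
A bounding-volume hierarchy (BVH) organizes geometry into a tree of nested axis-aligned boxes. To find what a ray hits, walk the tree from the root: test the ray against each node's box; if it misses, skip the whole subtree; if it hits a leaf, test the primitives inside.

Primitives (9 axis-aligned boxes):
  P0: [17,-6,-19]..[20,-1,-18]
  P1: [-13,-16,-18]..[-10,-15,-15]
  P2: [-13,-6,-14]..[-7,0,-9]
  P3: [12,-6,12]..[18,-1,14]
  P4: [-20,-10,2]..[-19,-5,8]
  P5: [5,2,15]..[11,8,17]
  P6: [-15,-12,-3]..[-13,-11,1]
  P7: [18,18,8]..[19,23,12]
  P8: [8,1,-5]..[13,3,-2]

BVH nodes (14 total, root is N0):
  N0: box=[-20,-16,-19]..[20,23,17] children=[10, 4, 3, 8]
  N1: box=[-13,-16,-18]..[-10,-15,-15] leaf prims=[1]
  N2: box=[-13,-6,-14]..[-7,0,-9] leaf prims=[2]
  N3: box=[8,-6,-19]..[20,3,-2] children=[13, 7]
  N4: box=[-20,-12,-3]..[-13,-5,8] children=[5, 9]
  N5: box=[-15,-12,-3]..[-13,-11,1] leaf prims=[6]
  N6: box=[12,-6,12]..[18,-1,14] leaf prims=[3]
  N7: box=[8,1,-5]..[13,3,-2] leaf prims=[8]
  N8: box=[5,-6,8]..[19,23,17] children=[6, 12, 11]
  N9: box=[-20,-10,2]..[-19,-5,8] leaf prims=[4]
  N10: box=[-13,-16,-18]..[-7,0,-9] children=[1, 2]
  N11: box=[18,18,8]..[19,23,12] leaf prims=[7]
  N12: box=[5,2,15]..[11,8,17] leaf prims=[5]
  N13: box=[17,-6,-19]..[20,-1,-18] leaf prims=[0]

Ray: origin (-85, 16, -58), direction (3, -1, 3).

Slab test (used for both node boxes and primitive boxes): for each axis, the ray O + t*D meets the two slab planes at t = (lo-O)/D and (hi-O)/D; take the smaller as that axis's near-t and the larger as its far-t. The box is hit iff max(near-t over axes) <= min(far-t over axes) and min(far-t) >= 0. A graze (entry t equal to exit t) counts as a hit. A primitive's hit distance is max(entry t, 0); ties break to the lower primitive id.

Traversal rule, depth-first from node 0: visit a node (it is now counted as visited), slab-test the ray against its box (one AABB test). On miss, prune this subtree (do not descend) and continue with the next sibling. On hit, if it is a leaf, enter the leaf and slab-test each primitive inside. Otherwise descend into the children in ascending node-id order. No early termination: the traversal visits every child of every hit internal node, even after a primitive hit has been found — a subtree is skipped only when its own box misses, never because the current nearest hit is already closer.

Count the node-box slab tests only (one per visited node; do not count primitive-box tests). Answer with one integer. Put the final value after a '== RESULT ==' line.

Trace the traversal:
N0 x:[65/3,35] y:[-7,32] z:[13,25] -> hit [65/3,25], descend [3, 4, 8, 10]
  N3 x:[31,35] y:[13,22] z:[13,56/3] -> miss, prune
  N4 x:[65/3,24] y:[21,28] z:[55/3,22] -> hit [65/3,22], descend [5, 9]
    N5 x:[70/3,24] y:[27,28] z:[55/3,59/3] -> miss, prune
    N9 x:[65/3,22] y:[21,26] z:[20,22] -> hit [65/3,22] leaf, test {P4@t=65/3}
  N8 x:[30,104/3] y:[-7,22] z:[22,25] -> miss, prune
  N10 x:[24,26] y:[16,32] z:[40/3,49/3] -> miss, prune

Visited [0, 3, 4, 5, 9, 8, 10]. Tests: 7 box, 1 leaf. Nearest: P4.

== RESULT ==
7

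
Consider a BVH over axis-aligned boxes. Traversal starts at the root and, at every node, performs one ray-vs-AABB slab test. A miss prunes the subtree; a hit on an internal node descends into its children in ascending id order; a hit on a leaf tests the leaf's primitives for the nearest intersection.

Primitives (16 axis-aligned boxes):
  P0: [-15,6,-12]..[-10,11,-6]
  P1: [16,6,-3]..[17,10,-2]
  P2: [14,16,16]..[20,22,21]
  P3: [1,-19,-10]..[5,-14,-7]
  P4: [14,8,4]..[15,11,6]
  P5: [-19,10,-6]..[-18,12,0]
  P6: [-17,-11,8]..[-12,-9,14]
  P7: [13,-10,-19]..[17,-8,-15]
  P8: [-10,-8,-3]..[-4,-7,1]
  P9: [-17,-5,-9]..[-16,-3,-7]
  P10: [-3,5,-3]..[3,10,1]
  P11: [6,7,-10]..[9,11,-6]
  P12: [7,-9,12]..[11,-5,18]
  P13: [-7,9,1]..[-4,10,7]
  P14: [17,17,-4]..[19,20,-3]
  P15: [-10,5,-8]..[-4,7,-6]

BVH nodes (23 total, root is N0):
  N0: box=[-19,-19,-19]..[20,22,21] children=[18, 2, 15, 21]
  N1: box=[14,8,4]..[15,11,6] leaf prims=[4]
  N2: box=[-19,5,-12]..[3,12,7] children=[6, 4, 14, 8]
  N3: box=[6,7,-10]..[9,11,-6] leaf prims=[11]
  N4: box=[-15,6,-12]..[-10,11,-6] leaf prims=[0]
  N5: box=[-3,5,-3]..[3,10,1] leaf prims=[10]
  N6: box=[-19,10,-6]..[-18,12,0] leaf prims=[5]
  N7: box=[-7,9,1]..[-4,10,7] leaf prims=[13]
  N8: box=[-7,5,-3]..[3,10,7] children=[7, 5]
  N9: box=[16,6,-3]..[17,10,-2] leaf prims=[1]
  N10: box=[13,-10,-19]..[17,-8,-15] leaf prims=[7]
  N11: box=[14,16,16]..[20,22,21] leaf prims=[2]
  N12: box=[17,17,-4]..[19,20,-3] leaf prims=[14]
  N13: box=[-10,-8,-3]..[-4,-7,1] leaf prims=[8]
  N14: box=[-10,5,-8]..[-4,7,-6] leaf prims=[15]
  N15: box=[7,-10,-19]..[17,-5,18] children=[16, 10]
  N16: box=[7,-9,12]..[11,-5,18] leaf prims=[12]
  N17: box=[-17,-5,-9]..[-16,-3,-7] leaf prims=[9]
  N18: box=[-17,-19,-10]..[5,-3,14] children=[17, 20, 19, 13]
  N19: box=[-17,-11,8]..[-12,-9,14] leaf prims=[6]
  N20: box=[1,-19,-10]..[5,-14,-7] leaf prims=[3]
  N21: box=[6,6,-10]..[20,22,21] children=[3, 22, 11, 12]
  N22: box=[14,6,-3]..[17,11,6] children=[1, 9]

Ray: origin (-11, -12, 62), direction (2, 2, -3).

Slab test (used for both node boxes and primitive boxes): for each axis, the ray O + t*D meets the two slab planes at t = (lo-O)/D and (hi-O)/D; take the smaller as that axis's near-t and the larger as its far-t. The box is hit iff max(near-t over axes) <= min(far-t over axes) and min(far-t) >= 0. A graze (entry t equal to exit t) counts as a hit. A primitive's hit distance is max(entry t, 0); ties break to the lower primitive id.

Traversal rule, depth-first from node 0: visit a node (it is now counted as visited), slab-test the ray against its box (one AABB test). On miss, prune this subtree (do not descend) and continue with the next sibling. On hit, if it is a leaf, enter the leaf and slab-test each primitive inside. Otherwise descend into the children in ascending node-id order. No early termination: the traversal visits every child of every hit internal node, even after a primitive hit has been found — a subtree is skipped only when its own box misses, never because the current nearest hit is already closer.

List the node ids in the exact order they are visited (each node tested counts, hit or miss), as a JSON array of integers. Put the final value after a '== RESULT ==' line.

Trace the traversal:
N0 x:[-4,31/2] y:[-7/2,17] z:[41/3,27] -> hit [41/3,31/2], descend [2, 15, 18, 21]
  N2 x:[-4,7] y:[17/2,12] z:[55/3,74/3] -> miss, prune
  N15 x:[9,14] y:[1,7/2] z:[44/3,27] -> miss, prune
  N18 x:[-3,8] y:[-7/2,9/2] z:[16,24] -> miss, prune
  N21 x:[17/2,31/2] y:[9,17] z:[41/3,24] -> hit [41/3,31/2], descend [3, 11, 12, 22]
    N3 x:[17/2,10] y:[19/2,23/2] z:[68/3,24] -> miss, prune
    N11 x:[25/2,31/2] y:[14,17] z:[41/3,46/3] -> hit [14,46/3] leaf, test {P2@t=14}
    N12 x:[14,15] y:[29/2,16] z:[65/3,22] -> miss, prune
    N22 x:[25/2,14] y:[9,23/2] z:[56/3,65/3] -> miss, prune

9 AABB tests over nodes [0, 2, 15, 18, 21, 3, 11, 12, 22]; 1 leaf entered; closest P2.

== RESULT ==
[0, 2, 15, 18, 21, 3, 11, 12, 22]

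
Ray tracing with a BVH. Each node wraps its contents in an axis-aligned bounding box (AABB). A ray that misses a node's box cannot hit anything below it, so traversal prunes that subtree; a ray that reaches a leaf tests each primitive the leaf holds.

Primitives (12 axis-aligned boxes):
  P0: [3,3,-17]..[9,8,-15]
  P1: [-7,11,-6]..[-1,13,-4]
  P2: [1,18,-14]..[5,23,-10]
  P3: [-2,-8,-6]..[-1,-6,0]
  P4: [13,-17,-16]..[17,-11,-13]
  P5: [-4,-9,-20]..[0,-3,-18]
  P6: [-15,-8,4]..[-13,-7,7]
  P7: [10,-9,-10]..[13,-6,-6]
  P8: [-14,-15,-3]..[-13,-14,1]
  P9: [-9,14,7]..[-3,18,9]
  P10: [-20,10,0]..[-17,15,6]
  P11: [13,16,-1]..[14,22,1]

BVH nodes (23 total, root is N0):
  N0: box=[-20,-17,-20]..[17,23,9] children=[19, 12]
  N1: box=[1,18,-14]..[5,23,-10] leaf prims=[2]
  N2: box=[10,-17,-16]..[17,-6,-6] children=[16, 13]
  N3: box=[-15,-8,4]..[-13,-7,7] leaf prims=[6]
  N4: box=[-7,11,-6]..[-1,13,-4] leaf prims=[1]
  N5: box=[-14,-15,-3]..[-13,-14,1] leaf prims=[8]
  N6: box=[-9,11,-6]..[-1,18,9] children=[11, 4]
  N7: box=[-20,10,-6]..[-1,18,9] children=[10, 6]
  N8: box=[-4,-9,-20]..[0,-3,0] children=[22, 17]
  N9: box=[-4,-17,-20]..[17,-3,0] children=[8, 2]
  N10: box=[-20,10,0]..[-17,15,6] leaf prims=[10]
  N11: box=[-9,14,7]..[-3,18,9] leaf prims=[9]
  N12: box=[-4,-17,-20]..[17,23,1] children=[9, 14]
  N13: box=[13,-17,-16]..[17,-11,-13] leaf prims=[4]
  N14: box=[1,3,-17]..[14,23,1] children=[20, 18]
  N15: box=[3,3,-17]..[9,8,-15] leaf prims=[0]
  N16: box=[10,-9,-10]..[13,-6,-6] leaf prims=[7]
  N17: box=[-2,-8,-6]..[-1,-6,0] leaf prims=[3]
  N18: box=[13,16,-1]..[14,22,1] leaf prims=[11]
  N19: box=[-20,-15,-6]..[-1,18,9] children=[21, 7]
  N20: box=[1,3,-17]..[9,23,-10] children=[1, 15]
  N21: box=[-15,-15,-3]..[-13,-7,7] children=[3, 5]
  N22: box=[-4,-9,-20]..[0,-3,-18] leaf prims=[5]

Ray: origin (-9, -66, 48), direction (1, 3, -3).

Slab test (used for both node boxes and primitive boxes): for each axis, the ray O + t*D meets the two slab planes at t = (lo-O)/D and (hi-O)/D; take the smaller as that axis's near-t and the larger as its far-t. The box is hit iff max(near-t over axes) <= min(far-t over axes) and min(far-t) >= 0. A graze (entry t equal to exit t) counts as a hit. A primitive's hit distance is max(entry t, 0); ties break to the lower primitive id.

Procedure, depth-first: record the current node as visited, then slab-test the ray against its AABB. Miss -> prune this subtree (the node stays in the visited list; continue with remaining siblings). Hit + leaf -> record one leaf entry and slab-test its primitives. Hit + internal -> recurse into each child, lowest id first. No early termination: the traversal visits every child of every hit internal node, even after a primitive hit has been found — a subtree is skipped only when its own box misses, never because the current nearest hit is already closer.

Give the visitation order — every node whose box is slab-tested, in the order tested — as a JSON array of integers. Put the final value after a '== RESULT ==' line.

Walk:
N0 x:[-11,26] y:[49/3,89/3] z:[13,68/3] -> hit [49/3,68/3], descend [12, 19]
  N12 x:[5,26] y:[49/3,89/3] z:[47/3,68/3] -> hit [49/3,68/3], descend [9, 14]
    N9 x:[5,26] y:[49/3,21] z:[16,68/3] -> hit [49/3,21], descend [2, 8]
      N2 x:[19,26] y:[49/3,20] z:[18,64/3] -> hit [19,20], descend [13, 16]
        N13 x:[22,26] y:[49/3,55/3] z:[61/3,64/3] -> miss, prune
        N16 x:[19,22] y:[19,20] z:[18,58/3] -> hit [19,58/3] leaf, test {P7@t=19}
      N8 x:[5,9] y:[19,21] z:[16,68/3] -> miss, prune
    N14 x:[10,23] y:[23,89/3] z:[47/3,65/3] -> miss, prune
  N19 x:[-11,8] y:[17,28] z:[13,18] -> miss, prune

Summary -> nodes [0, 12, 9, 2, 13, 16, 8, 14, 19]; box-tests=9; leaf-entries=1; first=P7

== RESULT ==
[0, 12, 9, 2, 13, 16, 8, 14, 19]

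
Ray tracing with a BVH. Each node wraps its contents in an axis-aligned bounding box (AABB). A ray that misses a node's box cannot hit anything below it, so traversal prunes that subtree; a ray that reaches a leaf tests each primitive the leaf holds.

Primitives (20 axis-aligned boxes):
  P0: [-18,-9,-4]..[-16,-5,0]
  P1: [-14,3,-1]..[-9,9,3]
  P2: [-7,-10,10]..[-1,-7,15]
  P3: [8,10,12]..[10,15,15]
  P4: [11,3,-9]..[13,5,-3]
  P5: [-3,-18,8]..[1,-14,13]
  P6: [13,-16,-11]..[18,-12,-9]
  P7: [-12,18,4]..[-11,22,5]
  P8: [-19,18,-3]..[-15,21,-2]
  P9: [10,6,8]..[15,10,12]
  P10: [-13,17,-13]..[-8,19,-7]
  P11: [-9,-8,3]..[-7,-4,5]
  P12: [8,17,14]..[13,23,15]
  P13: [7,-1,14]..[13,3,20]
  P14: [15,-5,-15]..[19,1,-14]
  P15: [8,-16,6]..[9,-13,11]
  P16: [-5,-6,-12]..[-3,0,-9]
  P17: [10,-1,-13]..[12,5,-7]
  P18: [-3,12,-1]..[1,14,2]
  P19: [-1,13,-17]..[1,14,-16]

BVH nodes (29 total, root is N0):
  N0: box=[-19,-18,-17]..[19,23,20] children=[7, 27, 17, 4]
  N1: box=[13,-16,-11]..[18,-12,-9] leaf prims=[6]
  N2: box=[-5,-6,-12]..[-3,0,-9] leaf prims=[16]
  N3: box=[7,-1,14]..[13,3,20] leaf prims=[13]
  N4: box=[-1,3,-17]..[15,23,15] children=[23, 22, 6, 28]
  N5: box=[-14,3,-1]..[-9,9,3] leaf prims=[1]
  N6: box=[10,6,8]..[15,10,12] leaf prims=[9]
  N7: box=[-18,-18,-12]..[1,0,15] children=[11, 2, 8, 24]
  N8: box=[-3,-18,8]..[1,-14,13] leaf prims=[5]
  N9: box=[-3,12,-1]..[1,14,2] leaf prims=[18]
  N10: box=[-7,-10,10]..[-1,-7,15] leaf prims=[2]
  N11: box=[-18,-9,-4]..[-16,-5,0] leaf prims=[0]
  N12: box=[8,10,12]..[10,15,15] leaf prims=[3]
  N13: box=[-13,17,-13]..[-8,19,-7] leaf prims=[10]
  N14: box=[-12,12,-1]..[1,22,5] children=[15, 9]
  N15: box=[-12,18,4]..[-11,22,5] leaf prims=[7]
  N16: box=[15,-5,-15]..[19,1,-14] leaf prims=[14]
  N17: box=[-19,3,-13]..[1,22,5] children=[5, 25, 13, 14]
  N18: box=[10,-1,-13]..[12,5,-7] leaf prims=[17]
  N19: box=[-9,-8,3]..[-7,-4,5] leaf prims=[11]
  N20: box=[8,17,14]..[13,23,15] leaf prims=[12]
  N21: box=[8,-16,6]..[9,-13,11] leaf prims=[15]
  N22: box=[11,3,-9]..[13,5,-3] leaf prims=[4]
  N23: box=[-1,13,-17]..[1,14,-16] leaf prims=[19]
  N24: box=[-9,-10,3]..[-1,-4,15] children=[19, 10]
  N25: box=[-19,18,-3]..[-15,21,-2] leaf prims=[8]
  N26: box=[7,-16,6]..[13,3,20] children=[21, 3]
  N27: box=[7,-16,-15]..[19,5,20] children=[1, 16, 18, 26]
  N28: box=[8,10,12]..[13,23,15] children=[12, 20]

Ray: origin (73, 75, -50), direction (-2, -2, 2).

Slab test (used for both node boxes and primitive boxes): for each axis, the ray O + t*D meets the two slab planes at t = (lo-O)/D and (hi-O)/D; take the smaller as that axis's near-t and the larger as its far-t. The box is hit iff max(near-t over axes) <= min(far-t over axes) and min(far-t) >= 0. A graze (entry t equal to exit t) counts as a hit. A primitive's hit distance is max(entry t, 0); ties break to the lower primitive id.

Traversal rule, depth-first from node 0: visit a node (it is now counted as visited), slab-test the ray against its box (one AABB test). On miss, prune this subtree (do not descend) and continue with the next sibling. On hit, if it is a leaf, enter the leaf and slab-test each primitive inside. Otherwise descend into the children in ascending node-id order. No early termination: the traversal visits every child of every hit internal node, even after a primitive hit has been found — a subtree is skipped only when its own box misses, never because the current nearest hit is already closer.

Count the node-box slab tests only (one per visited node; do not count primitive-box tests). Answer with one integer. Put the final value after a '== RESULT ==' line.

Traverse from the root:
N0 x:[27,46] y:[26,93/2] z:[33/2,35] -> hit [27,35], descend [4, 7, 17, 27]
  N4 x:[29,37] y:[26,36] z:[33/2,65/2] -> hit [29,65/2], descend [6, 22, 23, 28]
    N6 x:[29,63/2] y:[65/2,69/2] z:[29,31] -> miss, prune
    N22 x:[30,31] y:[35,36] z:[41/2,47/2] -> miss, prune
    N23 x:[36,37] y:[61/2,31] z:[33/2,17] -> miss, prune
    N28 x:[30,65/2] y:[26,65/2] z:[31,65/2] -> hit [31,65/2], descend [12, 20]
      N12 x:[63/2,65/2] y:[30,65/2] z:[31,65/2] -> hit [63/2,65/2] leaf, test {P3@t=63/2}
      N20 x:[30,65/2] y:[26,29] z:[32,65/2] -> miss, prune
  N7 x:[36,91/2] y:[75/2,93/2] z:[19,65/2] -> miss, prune
  N17 x:[36,46] y:[53/2,36] z:[37/2,55/2] -> miss, prune
  N27 x:[27,33] y:[35,91/2] z:[35/2,35] -> miss, prune

Visited [0, 4, 6, 22, 23, 28, 12, 20, 7, 17, 27]. Tests: 11 box, 1 leaf. Nearest: P3.

== RESULT ==
11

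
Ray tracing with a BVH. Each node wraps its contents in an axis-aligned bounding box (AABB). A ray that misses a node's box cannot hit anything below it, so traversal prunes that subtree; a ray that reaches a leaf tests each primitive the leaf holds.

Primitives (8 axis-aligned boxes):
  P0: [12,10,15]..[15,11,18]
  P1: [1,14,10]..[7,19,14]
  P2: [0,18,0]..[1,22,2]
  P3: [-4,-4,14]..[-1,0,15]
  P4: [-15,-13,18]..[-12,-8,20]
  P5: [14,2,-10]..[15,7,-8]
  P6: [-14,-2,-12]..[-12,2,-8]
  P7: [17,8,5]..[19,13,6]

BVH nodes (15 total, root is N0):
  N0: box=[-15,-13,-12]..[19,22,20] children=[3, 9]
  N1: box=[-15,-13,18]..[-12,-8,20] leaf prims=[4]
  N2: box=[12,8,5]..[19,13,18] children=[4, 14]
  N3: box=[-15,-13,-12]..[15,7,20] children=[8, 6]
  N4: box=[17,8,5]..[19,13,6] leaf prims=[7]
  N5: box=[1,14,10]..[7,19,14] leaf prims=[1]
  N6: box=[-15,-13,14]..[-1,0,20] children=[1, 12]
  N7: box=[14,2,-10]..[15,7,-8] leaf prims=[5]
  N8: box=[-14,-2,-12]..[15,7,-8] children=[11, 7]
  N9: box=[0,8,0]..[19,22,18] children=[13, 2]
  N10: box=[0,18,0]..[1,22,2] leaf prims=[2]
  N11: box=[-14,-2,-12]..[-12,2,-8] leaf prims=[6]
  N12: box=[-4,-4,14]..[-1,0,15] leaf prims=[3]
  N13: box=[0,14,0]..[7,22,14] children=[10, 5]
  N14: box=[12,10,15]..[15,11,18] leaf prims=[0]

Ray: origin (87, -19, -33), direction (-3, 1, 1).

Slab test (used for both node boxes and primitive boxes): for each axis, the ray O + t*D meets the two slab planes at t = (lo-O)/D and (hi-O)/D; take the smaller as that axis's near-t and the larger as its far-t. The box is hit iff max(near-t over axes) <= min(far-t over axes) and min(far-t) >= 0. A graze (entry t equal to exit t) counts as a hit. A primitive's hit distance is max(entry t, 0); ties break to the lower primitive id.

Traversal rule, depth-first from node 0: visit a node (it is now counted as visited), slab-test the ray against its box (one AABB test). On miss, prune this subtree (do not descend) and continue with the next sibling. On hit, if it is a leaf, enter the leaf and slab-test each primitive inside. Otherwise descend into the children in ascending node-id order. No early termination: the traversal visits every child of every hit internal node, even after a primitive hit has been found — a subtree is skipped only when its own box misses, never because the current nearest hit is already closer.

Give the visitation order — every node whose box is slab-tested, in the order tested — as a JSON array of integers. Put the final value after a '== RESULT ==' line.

Walk:
N0 x:[68/3,34] y:[6,41] z:[21,53] -> hit [68/3,34], descend [3, 9]
  N3 x:[24,34] y:[6,26] z:[21,53] -> hit [24,26], descend [6, 8]
    N6 x:[88/3,34] y:[6,19] z:[47,53] -> miss, prune
    N8 x:[24,101/3] y:[17,26] z:[21,25] -> hit [24,25], descend [7, 11]
      N7 x:[24,73/3] y:[21,26] z:[23,25] -> hit [24,73/3] leaf, test {P5@t=24}
      N11 x:[33,101/3] y:[17,21] z:[21,25] -> miss, prune
  N9 x:[68/3,29] y:[27,41] z:[33,51] -> miss, prune

7 AABB tests over nodes [0, 3, 6, 8, 7, 11, 9]; 1 leaf entered; closest P5.

== RESULT ==
[0, 3, 6, 8, 7, 11, 9]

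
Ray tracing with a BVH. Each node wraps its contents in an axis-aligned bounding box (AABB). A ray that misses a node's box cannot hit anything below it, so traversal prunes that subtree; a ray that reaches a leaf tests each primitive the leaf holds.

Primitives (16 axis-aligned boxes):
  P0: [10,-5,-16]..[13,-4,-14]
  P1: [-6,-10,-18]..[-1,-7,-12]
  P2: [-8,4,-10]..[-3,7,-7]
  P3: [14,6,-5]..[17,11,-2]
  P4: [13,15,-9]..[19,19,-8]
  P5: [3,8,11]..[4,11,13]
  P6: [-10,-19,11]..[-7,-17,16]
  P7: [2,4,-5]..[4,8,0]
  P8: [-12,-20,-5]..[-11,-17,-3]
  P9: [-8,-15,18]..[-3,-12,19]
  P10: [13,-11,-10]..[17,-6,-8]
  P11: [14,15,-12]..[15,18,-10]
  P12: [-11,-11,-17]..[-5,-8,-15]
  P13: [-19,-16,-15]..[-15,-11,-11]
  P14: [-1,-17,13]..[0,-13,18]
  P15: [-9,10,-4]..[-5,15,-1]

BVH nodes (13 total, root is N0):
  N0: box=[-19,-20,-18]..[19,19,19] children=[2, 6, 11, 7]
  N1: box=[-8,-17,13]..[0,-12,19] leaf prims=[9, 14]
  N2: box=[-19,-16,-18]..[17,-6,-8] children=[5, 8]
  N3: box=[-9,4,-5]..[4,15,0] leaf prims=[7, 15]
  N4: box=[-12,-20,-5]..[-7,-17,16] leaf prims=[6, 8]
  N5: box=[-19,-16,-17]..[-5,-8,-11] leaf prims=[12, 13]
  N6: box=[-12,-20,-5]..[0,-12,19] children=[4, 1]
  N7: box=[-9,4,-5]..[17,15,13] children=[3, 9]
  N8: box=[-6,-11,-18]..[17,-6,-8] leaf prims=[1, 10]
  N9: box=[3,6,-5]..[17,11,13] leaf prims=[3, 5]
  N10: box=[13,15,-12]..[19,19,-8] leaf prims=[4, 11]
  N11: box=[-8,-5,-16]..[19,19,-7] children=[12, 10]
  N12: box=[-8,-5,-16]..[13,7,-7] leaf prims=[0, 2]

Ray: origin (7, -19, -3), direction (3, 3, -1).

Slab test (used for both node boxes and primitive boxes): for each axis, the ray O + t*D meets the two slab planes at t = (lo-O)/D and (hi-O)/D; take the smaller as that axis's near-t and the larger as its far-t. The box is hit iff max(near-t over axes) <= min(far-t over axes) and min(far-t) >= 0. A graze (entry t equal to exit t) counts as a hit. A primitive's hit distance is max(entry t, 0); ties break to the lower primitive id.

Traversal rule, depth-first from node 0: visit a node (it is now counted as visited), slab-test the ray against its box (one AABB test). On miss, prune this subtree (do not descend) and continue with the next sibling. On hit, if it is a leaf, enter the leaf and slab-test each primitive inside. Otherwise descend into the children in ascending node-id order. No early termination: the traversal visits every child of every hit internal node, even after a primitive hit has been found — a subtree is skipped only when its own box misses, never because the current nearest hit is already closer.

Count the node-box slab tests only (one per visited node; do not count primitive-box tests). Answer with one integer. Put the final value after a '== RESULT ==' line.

Traverse from the root:
N0 x:[-26/3,4] y:[-1/3,38/3] z:[-22,15] -> hit [-1/3,4], descend [2, 6, 7, 11]
  N2 x:[-26/3,10/3] y:[1,13/3] z:[5,15] -> miss, prune
  N6 x:[-19/3,-7/3] y:[-1/3,7/3] z:[-22,2] -> miss, prune
  N7 x:[-16/3,10/3] y:[23/3,34/3] z:[-16,2] -> miss, prune
  N11 x:[-5,4] y:[14/3,38/3] z:[4,13] -> miss, prune

Visited [0, 2, 6, 7, 11]. Tests: 5 box, 0 leaf. Nearest: miss.

== RESULT ==
5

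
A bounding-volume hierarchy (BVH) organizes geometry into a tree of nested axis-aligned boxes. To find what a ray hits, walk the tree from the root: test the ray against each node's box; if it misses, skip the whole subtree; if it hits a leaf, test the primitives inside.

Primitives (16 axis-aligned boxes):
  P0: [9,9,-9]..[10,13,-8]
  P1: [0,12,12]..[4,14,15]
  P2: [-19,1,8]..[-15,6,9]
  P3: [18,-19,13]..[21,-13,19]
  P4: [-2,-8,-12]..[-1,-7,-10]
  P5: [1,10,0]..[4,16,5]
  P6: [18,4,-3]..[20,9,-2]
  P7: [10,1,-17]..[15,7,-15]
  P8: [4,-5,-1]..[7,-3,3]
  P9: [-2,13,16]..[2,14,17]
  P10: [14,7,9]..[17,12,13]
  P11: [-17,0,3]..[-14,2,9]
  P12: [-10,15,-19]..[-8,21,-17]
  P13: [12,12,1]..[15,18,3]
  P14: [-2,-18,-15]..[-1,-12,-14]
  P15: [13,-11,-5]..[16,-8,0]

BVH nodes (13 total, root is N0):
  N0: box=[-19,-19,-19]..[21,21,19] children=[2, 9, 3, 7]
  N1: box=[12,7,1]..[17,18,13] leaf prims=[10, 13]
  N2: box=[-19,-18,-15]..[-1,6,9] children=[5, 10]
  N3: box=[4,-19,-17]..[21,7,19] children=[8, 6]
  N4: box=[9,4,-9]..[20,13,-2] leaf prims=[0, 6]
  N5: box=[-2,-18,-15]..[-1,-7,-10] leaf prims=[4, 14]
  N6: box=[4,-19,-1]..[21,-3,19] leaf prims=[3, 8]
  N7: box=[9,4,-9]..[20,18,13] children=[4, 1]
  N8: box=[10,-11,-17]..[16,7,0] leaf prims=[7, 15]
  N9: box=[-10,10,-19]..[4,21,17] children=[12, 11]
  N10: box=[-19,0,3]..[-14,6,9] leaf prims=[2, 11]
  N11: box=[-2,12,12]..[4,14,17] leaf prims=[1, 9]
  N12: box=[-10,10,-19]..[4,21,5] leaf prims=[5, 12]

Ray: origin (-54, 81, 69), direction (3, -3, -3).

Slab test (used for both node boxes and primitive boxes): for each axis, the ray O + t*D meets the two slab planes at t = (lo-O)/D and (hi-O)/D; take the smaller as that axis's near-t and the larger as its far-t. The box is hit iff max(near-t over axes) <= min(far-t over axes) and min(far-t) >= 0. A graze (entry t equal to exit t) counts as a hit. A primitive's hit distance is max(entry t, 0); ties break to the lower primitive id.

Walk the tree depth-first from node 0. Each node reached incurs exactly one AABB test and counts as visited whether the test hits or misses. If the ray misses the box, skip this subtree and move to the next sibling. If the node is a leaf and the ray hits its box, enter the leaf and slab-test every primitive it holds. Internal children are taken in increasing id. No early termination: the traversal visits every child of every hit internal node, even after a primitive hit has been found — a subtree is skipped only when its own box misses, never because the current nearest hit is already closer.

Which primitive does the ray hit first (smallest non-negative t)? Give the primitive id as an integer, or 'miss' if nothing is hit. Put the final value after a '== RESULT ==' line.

Traverse from the root:
N0 x:[35/3,25] y:[20,100/3] z:[50/3,88/3] -> hit [20,25], descend [2, 3, 7, 9]
  N2 x:[35/3,53/3] y:[25,33] z:[20,28] -> miss, prune
  N3 x:[58/3,25] y:[74/3,100/3] z:[50/3,86/3] -> hit [74/3,25], descend [6, 8]
    N6 x:[58/3,25] y:[28,100/3] z:[50/3,70/3] -> miss, prune
    N8 x:[64/3,70/3] y:[74/3,92/3] z:[23,86/3] -> miss, prune
  N7 x:[21,74/3] y:[21,77/3] z:[56/3,26] -> hit [21,74/3], descend [1, 4]
    N1 x:[22,71/3] y:[21,74/3] z:[56/3,68/3] -> hit [22,68/3] leaf, test {P10(miss), P13@t=22}
    N4 x:[21,74/3] y:[68/3,77/3] z:[71/3,26] -> hit [71/3,74/3] leaf, test {P0(miss), P6@t=24}
  N9 x:[44/3,58/3] y:[20,71/3] z:[52/3,88/3] -> miss, prune

Summary -> nodes [0, 2, 3, 6, 8, 7, 1, 4, 9]; box-tests=9; leaf-entries=2; first=P13

== RESULT ==
13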